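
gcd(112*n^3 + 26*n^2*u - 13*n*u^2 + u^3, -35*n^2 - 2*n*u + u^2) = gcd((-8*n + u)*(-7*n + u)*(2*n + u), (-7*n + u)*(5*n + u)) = -7*n + u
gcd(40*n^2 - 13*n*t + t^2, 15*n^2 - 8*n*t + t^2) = -5*n + t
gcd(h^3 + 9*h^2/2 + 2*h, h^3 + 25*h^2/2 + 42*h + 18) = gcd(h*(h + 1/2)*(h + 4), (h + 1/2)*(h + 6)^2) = h + 1/2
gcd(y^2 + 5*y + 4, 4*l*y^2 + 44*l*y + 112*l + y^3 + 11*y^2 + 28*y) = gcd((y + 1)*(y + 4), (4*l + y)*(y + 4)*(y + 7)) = y + 4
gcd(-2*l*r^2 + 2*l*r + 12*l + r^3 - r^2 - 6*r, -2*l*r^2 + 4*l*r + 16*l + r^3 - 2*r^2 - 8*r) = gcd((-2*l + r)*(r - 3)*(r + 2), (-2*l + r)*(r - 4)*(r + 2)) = -2*l*r - 4*l + r^2 + 2*r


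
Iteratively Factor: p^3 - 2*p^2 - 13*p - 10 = (p + 1)*(p^2 - 3*p - 10) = (p + 1)*(p + 2)*(p - 5)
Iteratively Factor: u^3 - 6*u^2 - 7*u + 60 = (u - 5)*(u^2 - u - 12) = (u - 5)*(u - 4)*(u + 3)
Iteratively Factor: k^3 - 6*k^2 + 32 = (k - 4)*(k^2 - 2*k - 8) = (k - 4)*(k + 2)*(k - 4)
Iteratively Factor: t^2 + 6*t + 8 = (t + 2)*(t + 4)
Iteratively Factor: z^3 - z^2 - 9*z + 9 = (z + 3)*(z^2 - 4*z + 3) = (z - 3)*(z + 3)*(z - 1)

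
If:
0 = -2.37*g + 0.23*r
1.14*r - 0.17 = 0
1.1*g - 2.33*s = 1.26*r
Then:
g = 0.01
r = 0.15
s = -0.07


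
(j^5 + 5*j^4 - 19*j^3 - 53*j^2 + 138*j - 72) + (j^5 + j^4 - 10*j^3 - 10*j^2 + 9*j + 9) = 2*j^5 + 6*j^4 - 29*j^3 - 63*j^2 + 147*j - 63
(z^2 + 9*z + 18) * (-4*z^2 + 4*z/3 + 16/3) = -4*z^4 - 104*z^3/3 - 164*z^2/3 + 72*z + 96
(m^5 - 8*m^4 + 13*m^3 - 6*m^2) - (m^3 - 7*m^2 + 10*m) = m^5 - 8*m^4 + 12*m^3 + m^2 - 10*m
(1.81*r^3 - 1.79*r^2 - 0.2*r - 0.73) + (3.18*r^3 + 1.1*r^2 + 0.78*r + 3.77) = 4.99*r^3 - 0.69*r^2 + 0.58*r + 3.04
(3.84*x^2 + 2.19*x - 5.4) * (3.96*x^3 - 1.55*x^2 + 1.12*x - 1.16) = 15.2064*x^5 + 2.7204*x^4 - 20.4777*x^3 + 6.3684*x^2 - 8.5884*x + 6.264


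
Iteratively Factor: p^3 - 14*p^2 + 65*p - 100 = (p - 4)*(p^2 - 10*p + 25) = (p - 5)*(p - 4)*(p - 5)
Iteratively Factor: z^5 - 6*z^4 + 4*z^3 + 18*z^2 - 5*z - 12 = (z - 3)*(z^4 - 3*z^3 - 5*z^2 + 3*z + 4) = (z - 3)*(z + 1)*(z^3 - 4*z^2 - z + 4) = (z - 3)*(z + 1)^2*(z^2 - 5*z + 4) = (z - 4)*(z - 3)*(z + 1)^2*(z - 1)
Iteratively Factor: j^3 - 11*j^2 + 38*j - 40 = (j - 4)*(j^2 - 7*j + 10) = (j - 5)*(j - 4)*(j - 2)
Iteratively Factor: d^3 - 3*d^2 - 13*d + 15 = (d - 1)*(d^2 - 2*d - 15) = (d - 5)*(d - 1)*(d + 3)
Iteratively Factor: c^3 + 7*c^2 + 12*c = (c + 4)*(c^2 + 3*c) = (c + 3)*(c + 4)*(c)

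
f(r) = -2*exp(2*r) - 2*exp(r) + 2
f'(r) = -4*exp(2*r) - 2*exp(r)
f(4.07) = -6972.95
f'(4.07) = -13832.79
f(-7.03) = 2.00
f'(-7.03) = -0.00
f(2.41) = -268.20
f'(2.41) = -518.13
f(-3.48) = 1.94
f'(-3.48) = -0.07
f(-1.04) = 1.04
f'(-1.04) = -1.21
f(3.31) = -1552.66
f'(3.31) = -3054.55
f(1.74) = -74.31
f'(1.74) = -141.23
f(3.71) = -3417.77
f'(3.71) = -6757.84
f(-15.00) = 2.00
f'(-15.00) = 0.00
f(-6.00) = 2.00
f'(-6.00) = 0.00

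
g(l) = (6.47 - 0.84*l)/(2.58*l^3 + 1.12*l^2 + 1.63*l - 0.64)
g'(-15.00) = -0.00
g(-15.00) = -0.00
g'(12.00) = 0.00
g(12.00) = -0.00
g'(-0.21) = -10.02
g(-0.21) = -6.95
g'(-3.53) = -0.07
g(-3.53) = -0.09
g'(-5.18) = -0.02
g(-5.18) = -0.03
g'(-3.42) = -0.08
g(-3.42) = -0.10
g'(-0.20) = -10.27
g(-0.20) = -7.05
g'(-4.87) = -0.02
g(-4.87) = -0.04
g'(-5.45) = -0.01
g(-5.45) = -0.03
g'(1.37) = -1.04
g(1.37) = 0.51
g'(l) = (6.47 - 0.84*l)*(-7.74*l^2 - 2.24*l - 1.63)/(2.58*l^3 + 1.12*l^2 + 1.63*l - 0.64)^2 - 0.84/(2.58*l^3 + 1.12*l^2 + 1.63*l - 0.64)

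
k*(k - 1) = k^2 - k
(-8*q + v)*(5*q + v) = -40*q^2 - 3*q*v + v^2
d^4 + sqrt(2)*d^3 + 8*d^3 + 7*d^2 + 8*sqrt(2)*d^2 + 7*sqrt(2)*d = d*(d + 1)*(d + 7)*(d + sqrt(2))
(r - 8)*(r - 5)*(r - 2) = r^3 - 15*r^2 + 66*r - 80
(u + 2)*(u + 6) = u^2 + 8*u + 12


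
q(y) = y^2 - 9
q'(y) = 2*y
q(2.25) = -3.94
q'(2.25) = 4.50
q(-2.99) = -0.06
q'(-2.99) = -5.98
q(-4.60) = 12.16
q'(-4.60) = -9.20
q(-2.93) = -0.42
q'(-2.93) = -5.86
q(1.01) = -7.98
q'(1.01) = 2.02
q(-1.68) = -6.18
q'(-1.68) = -3.36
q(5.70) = 23.49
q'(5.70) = 11.40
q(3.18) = 1.11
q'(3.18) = 6.36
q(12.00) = 135.00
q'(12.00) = 24.00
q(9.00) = 72.00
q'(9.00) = 18.00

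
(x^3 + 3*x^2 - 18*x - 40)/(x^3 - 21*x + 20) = (x + 2)/(x - 1)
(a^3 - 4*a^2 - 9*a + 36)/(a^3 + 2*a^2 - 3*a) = (a^2 - 7*a + 12)/(a*(a - 1))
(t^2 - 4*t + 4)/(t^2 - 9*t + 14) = (t - 2)/(t - 7)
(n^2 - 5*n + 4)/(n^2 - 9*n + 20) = (n - 1)/(n - 5)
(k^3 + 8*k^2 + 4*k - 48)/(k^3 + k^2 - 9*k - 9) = (k^3 + 8*k^2 + 4*k - 48)/(k^3 + k^2 - 9*k - 9)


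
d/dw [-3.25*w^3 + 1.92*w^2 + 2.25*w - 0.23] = -9.75*w^2 + 3.84*w + 2.25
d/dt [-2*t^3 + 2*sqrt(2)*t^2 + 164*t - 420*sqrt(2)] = -6*t^2 + 4*sqrt(2)*t + 164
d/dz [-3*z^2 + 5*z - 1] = 5 - 6*z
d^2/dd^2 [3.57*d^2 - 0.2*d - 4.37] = 7.14000000000000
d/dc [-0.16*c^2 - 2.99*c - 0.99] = -0.32*c - 2.99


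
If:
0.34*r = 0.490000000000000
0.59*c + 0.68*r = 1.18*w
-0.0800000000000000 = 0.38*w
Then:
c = -2.08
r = 1.44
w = -0.21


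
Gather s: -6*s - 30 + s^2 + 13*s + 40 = s^2 + 7*s + 10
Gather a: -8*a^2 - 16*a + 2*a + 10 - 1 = -8*a^2 - 14*a + 9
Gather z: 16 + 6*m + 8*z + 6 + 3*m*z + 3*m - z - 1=9*m + z*(3*m + 7) + 21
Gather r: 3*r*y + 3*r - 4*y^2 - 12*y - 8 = r*(3*y + 3) - 4*y^2 - 12*y - 8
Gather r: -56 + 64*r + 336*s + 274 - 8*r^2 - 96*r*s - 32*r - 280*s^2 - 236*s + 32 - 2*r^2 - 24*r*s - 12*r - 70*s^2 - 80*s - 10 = -10*r^2 + r*(20 - 120*s) - 350*s^2 + 20*s + 240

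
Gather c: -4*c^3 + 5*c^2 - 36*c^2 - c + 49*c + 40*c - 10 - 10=-4*c^3 - 31*c^2 + 88*c - 20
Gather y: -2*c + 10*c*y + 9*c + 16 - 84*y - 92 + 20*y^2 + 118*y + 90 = 7*c + 20*y^2 + y*(10*c + 34) + 14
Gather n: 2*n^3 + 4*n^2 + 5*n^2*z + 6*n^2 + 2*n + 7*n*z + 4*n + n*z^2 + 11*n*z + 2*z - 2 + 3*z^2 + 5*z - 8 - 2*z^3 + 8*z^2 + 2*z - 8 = 2*n^3 + n^2*(5*z + 10) + n*(z^2 + 18*z + 6) - 2*z^3 + 11*z^2 + 9*z - 18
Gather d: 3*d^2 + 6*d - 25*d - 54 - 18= 3*d^2 - 19*d - 72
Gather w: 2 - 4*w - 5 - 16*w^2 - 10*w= -16*w^2 - 14*w - 3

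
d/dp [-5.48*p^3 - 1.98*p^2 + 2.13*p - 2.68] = -16.44*p^2 - 3.96*p + 2.13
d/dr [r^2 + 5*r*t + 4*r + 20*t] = 2*r + 5*t + 4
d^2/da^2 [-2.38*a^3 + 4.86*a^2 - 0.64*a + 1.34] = 9.72 - 14.28*a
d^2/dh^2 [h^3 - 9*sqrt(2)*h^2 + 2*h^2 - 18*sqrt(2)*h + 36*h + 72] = 6*h - 18*sqrt(2) + 4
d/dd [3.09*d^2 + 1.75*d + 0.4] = 6.18*d + 1.75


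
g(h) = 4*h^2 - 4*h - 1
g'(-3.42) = -31.36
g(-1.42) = 12.75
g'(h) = 8*h - 4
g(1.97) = 6.64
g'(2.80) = 18.40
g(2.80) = 19.16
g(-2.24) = 28.03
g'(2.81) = 18.48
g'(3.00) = 20.00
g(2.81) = 19.34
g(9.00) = 287.00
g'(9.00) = 68.00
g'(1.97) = 11.76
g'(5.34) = 38.72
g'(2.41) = 15.28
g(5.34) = 91.70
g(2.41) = 12.59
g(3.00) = 23.00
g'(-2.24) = -21.92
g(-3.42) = 59.47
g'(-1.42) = -15.36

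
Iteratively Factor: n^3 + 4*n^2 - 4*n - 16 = (n + 2)*(n^2 + 2*n - 8) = (n + 2)*(n + 4)*(n - 2)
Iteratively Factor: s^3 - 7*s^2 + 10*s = (s - 2)*(s^2 - 5*s) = (s - 5)*(s - 2)*(s)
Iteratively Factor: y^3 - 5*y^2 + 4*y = (y)*(y^2 - 5*y + 4) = y*(y - 1)*(y - 4)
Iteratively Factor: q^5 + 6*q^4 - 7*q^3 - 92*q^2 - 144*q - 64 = (q + 4)*(q^4 + 2*q^3 - 15*q^2 - 32*q - 16) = (q + 4)^2*(q^3 - 2*q^2 - 7*q - 4) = (q - 4)*(q + 4)^2*(q^2 + 2*q + 1) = (q - 4)*(q + 1)*(q + 4)^2*(q + 1)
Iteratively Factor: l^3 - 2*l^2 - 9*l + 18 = (l - 3)*(l^2 + l - 6) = (l - 3)*(l - 2)*(l + 3)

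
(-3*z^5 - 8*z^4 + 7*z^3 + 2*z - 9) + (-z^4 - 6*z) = -3*z^5 - 9*z^4 + 7*z^3 - 4*z - 9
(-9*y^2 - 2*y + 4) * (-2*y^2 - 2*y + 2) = 18*y^4 + 22*y^3 - 22*y^2 - 12*y + 8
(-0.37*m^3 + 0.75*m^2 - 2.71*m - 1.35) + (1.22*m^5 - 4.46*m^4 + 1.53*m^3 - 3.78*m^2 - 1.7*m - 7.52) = 1.22*m^5 - 4.46*m^4 + 1.16*m^3 - 3.03*m^2 - 4.41*m - 8.87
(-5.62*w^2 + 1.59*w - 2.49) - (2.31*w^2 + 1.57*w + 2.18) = -7.93*w^2 + 0.02*w - 4.67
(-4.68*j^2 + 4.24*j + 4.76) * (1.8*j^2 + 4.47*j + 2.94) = -8.424*j^4 - 13.2876*j^3 + 13.7616*j^2 + 33.7428*j + 13.9944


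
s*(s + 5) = s^2 + 5*s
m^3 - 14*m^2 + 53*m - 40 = (m - 8)*(m - 5)*(m - 1)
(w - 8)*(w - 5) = w^2 - 13*w + 40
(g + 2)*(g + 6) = g^2 + 8*g + 12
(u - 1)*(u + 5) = u^2 + 4*u - 5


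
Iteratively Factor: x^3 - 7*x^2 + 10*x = (x - 2)*(x^2 - 5*x) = (x - 5)*(x - 2)*(x)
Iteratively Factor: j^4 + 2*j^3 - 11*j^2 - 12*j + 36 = (j - 2)*(j^3 + 4*j^2 - 3*j - 18) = (j - 2)*(j + 3)*(j^2 + j - 6) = (j - 2)*(j + 3)^2*(j - 2)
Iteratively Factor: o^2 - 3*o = (o - 3)*(o)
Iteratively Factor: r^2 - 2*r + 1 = (r - 1)*(r - 1)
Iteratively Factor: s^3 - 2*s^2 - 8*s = (s)*(s^2 - 2*s - 8) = s*(s + 2)*(s - 4)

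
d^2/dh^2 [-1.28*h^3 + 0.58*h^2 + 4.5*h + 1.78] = 1.16 - 7.68*h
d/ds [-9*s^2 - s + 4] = -18*s - 1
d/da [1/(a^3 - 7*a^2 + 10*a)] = (-3*a^2 + 14*a - 10)/(a^2*(a^2 - 7*a + 10)^2)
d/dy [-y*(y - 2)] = 2 - 2*y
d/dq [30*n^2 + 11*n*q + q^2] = 11*n + 2*q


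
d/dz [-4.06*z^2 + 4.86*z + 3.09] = 4.86 - 8.12*z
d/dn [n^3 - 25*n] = 3*n^2 - 25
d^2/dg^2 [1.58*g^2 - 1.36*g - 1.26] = 3.16000000000000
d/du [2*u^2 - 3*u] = 4*u - 3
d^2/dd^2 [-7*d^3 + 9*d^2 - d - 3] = 18 - 42*d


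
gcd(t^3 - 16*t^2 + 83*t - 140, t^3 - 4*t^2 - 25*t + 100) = t^2 - 9*t + 20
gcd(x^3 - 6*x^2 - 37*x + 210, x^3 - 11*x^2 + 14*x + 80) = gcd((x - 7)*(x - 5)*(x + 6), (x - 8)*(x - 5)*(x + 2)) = x - 5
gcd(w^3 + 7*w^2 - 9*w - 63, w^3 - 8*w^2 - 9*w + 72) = w^2 - 9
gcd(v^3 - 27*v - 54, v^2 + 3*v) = v + 3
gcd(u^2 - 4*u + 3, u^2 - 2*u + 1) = u - 1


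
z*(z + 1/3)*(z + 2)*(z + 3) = z^4 + 16*z^3/3 + 23*z^2/3 + 2*z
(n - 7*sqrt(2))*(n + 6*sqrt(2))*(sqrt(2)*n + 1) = sqrt(2)*n^3 - n^2 - 85*sqrt(2)*n - 84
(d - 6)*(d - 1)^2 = d^3 - 8*d^2 + 13*d - 6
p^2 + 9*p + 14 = (p + 2)*(p + 7)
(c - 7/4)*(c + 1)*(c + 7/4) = c^3 + c^2 - 49*c/16 - 49/16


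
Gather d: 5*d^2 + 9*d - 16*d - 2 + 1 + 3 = 5*d^2 - 7*d + 2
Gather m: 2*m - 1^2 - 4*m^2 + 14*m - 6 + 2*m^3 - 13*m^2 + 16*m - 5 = 2*m^3 - 17*m^2 + 32*m - 12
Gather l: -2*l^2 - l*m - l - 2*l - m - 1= -2*l^2 + l*(-m - 3) - m - 1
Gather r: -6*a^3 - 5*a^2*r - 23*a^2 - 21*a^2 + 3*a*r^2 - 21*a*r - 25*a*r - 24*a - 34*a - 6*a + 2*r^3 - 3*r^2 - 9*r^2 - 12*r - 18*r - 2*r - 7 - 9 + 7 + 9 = -6*a^3 - 44*a^2 - 64*a + 2*r^3 + r^2*(3*a - 12) + r*(-5*a^2 - 46*a - 32)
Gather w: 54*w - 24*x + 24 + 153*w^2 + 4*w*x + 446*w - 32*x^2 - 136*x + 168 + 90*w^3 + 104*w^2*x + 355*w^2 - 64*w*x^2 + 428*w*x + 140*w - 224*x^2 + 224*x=90*w^3 + w^2*(104*x + 508) + w*(-64*x^2 + 432*x + 640) - 256*x^2 + 64*x + 192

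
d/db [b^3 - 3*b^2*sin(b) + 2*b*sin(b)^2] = -3*b^2*cos(b) + 3*b^2 - 6*b*sin(b) + 2*b*sin(2*b) + 2*sin(b)^2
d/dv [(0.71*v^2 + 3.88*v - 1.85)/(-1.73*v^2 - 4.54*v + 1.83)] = (3.489*v^2 - 3.8024*v - 1.2986)/(2.9929*v^4 + 15.7084*v^3 + 14.2798*v^2 - 16.6164*v + 3.3489)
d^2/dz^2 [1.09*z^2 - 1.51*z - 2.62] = 2.18000000000000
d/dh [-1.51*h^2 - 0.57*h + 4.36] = -3.02*h - 0.57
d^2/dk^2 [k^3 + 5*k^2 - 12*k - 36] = 6*k + 10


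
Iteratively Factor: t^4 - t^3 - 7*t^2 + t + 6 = (t - 1)*(t^3 - 7*t - 6) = (t - 1)*(t + 1)*(t^2 - t - 6) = (t - 1)*(t + 1)*(t + 2)*(t - 3)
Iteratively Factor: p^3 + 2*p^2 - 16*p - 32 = (p + 2)*(p^2 - 16) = (p - 4)*(p + 2)*(p + 4)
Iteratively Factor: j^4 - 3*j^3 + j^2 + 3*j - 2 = (j - 2)*(j^3 - j^2 - j + 1) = (j - 2)*(j - 1)*(j^2 - 1) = (j - 2)*(j - 1)*(j + 1)*(j - 1)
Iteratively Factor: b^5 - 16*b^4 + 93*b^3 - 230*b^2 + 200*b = (b - 5)*(b^4 - 11*b^3 + 38*b^2 - 40*b) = (b - 5)*(b - 2)*(b^3 - 9*b^2 + 20*b) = b*(b - 5)*(b - 2)*(b^2 - 9*b + 20) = b*(b - 5)^2*(b - 2)*(b - 4)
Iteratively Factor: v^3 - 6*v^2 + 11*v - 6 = (v - 1)*(v^2 - 5*v + 6) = (v - 3)*(v - 1)*(v - 2)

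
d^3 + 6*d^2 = d^2*(d + 6)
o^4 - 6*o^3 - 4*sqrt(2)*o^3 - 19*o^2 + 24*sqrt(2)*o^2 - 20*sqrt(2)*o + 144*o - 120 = (o - 5)*(o - 1)*(o - 6*sqrt(2))*(o + 2*sqrt(2))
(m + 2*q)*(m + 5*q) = m^2 + 7*m*q + 10*q^2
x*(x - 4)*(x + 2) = x^3 - 2*x^2 - 8*x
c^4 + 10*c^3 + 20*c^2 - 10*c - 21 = (c - 1)*(c + 1)*(c + 3)*(c + 7)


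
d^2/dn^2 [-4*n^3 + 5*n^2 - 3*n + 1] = 10 - 24*n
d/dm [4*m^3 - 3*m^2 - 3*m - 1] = 12*m^2 - 6*m - 3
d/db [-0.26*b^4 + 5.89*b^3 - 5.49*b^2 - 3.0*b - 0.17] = -1.04*b^3 + 17.67*b^2 - 10.98*b - 3.0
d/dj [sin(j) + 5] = cos(j)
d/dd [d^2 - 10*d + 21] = 2*d - 10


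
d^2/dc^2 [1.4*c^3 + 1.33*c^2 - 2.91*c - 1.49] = 8.4*c + 2.66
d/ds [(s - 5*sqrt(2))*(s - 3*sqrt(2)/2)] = 2*s - 13*sqrt(2)/2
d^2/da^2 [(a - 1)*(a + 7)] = 2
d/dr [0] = 0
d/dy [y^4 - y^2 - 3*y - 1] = 4*y^3 - 2*y - 3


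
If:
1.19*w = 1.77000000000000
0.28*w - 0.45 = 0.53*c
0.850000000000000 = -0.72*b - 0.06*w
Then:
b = -1.30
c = -0.06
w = 1.49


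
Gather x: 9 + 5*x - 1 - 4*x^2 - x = -4*x^2 + 4*x + 8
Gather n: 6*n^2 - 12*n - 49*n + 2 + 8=6*n^2 - 61*n + 10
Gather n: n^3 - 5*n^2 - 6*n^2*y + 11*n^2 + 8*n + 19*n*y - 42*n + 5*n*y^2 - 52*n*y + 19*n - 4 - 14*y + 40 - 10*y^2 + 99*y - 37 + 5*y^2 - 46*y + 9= n^3 + n^2*(6 - 6*y) + n*(5*y^2 - 33*y - 15) - 5*y^2 + 39*y + 8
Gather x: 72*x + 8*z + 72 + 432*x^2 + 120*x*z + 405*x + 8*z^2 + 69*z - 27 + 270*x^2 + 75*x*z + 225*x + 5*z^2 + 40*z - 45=702*x^2 + x*(195*z + 702) + 13*z^2 + 117*z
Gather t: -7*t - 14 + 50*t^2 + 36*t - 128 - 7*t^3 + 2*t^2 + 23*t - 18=-7*t^3 + 52*t^2 + 52*t - 160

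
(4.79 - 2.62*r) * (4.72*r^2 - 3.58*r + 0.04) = -12.3664*r^3 + 31.9884*r^2 - 17.253*r + 0.1916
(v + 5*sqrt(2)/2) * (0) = 0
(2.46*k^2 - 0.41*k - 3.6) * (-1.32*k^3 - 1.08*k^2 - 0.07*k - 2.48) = -3.2472*k^5 - 2.1156*k^4 + 5.0226*k^3 - 2.1841*k^2 + 1.2688*k + 8.928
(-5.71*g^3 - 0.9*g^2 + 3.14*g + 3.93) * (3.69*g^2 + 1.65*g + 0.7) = -21.0699*g^5 - 12.7425*g^4 + 6.1046*g^3 + 19.0527*g^2 + 8.6825*g + 2.751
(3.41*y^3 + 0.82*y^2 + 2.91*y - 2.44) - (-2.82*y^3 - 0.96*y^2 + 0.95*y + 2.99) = 6.23*y^3 + 1.78*y^2 + 1.96*y - 5.43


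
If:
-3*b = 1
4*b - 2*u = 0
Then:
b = -1/3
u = -2/3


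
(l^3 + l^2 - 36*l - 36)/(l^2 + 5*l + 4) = (l^2 - 36)/(l + 4)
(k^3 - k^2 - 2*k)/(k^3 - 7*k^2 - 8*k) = (k - 2)/(k - 8)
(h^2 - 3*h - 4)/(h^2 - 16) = (h + 1)/(h + 4)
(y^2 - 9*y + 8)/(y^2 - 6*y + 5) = (y - 8)/(y - 5)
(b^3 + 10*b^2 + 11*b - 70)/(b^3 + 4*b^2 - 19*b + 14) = (b + 5)/(b - 1)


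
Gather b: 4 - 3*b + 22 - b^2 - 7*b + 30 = -b^2 - 10*b + 56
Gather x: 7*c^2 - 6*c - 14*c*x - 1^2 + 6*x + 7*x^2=7*c^2 - 6*c + 7*x^2 + x*(6 - 14*c) - 1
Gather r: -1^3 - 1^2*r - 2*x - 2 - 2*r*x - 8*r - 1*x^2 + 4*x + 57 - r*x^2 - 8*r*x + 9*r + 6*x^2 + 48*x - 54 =r*(-x^2 - 10*x) + 5*x^2 + 50*x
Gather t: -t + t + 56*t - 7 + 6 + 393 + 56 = 56*t + 448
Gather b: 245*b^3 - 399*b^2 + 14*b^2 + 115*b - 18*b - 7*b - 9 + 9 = 245*b^3 - 385*b^2 + 90*b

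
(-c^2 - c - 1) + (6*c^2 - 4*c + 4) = 5*c^2 - 5*c + 3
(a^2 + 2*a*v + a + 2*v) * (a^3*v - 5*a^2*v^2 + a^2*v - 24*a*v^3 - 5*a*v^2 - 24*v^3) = a^5*v - 3*a^4*v^2 + 2*a^4*v - 34*a^3*v^3 - 6*a^3*v^2 + a^3*v - 48*a^2*v^4 - 68*a^2*v^3 - 3*a^2*v^2 - 96*a*v^4 - 34*a*v^3 - 48*v^4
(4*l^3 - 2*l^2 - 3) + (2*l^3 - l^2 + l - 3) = 6*l^3 - 3*l^2 + l - 6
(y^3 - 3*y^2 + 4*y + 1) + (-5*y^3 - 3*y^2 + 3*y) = -4*y^3 - 6*y^2 + 7*y + 1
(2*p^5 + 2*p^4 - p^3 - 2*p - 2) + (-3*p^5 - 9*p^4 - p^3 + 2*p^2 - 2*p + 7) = -p^5 - 7*p^4 - 2*p^3 + 2*p^2 - 4*p + 5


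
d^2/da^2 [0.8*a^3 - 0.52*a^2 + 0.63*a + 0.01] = 4.8*a - 1.04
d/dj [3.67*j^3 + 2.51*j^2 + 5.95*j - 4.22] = 11.01*j^2 + 5.02*j + 5.95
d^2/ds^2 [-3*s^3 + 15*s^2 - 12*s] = 30 - 18*s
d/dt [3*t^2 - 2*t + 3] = 6*t - 2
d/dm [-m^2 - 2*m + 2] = -2*m - 2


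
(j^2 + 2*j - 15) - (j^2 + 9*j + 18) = -7*j - 33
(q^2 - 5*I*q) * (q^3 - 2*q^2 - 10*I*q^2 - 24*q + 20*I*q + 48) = q^5 - 2*q^4 - 15*I*q^4 - 74*q^3 + 30*I*q^3 + 148*q^2 + 120*I*q^2 - 240*I*q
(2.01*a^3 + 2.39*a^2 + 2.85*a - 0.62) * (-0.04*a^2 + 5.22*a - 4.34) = -0.0804*a^5 + 10.3966*a^4 + 3.6384*a^3 + 4.5292*a^2 - 15.6054*a + 2.6908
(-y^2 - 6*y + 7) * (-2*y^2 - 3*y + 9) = 2*y^4 + 15*y^3 - 5*y^2 - 75*y + 63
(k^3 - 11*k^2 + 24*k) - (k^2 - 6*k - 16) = k^3 - 12*k^2 + 30*k + 16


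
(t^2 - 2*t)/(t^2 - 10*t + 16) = t/(t - 8)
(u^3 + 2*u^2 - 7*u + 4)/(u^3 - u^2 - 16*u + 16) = (u - 1)/(u - 4)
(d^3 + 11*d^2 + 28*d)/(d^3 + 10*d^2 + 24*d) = (d + 7)/(d + 6)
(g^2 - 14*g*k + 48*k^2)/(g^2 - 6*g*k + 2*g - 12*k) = (g - 8*k)/(g + 2)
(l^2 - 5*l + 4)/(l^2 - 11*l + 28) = (l - 1)/(l - 7)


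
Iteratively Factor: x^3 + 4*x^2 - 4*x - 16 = (x + 4)*(x^2 - 4) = (x - 2)*(x + 4)*(x + 2)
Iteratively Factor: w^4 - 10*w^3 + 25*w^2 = (w - 5)*(w^3 - 5*w^2) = w*(w - 5)*(w^2 - 5*w) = w*(w - 5)^2*(w)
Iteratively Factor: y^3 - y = (y + 1)*(y^2 - y) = (y - 1)*(y + 1)*(y)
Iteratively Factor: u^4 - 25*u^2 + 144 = (u - 3)*(u^3 + 3*u^2 - 16*u - 48) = (u - 3)*(u + 4)*(u^2 - u - 12) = (u - 4)*(u - 3)*(u + 4)*(u + 3)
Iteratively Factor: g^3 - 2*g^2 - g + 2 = (g - 1)*(g^2 - g - 2) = (g - 2)*(g - 1)*(g + 1)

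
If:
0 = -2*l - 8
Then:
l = -4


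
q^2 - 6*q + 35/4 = (q - 7/2)*(q - 5/2)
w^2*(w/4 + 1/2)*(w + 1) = w^4/4 + 3*w^3/4 + w^2/2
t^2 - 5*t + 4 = (t - 4)*(t - 1)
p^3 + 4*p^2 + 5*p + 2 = (p + 1)^2*(p + 2)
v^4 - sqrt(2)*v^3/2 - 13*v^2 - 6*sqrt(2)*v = v*(v - 3*sqrt(2))*(v + sqrt(2)/2)*(v + 2*sqrt(2))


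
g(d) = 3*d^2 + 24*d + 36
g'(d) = 6*d + 24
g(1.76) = 87.53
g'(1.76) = 34.56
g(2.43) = 112.03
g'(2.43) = 38.58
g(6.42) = 313.73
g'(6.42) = 62.52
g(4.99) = 230.46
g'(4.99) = 53.94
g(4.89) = 225.10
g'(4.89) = 53.34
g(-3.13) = -9.73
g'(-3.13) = 5.22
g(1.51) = 79.08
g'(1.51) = 33.06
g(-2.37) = -4.03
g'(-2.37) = 9.78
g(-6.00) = 0.00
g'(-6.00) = -12.00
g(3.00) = 135.00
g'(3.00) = 42.00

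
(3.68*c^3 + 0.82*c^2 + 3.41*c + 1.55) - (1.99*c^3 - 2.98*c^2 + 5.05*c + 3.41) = 1.69*c^3 + 3.8*c^2 - 1.64*c - 1.86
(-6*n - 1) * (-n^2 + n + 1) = 6*n^3 - 5*n^2 - 7*n - 1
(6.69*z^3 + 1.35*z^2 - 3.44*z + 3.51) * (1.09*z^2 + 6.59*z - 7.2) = 7.2921*z^5 + 45.5586*z^4 - 43.0211*z^3 - 28.5637*z^2 + 47.8989*z - 25.272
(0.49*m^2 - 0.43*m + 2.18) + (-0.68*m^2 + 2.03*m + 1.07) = -0.19*m^2 + 1.6*m + 3.25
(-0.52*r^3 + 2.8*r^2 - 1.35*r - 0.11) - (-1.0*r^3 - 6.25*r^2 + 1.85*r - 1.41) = 0.48*r^3 + 9.05*r^2 - 3.2*r + 1.3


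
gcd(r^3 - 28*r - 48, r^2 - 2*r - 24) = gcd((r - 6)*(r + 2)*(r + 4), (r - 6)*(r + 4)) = r^2 - 2*r - 24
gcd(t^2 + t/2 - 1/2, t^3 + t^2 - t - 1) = t + 1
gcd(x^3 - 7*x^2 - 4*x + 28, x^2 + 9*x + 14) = x + 2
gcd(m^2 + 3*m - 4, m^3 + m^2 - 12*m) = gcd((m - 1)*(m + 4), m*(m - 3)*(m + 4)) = m + 4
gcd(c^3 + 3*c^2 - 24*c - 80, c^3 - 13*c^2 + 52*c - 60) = c - 5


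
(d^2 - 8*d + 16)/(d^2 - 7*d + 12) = (d - 4)/(d - 3)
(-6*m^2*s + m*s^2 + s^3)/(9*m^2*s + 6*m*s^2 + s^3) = (-2*m + s)/(3*m + s)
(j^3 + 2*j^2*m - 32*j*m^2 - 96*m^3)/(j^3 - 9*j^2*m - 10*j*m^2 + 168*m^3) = (j + 4*m)/(j - 7*m)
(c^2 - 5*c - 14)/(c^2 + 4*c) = (c^2 - 5*c - 14)/(c*(c + 4))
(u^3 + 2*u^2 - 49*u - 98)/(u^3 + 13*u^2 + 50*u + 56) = (u - 7)/(u + 4)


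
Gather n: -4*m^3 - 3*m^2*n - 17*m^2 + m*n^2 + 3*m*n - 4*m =-4*m^3 - 17*m^2 + m*n^2 - 4*m + n*(-3*m^2 + 3*m)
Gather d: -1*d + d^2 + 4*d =d^2 + 3*d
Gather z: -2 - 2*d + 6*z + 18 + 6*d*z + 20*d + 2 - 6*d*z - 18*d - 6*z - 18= 0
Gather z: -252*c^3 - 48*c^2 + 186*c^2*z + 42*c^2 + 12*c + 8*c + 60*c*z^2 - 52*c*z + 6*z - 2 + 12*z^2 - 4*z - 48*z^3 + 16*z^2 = -252*c^3 - 6*c^2 + 20*c - 48*z^3 + z^2*(60*c + 28) + z*(186*c^2 - 52*c + 2) - 2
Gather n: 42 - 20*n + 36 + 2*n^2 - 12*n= 2*n^2 - 32*n + 78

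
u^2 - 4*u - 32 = (u - 8)*(u + 4)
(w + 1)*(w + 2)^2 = w^3 + 5*w^2 + 8*w + 4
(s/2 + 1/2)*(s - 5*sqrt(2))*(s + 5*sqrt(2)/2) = s^3/2 - 5*sqrt(2)*s^2/4 + s^2/2 - 25*s/2 - 5*sqrt(2)*s/4 - 25/2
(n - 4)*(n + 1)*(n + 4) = n^3 + n^2 - 16*n - 16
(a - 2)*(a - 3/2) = a^2 - 7*a/2 + 3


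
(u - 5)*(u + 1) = u^2 - 4*u - 5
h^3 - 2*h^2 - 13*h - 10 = (h - 5)*(h + 1)*(h + 2)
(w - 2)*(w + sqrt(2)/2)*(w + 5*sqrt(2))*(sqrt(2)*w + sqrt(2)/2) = sqrt(2)*w^4 - 3*sqrt(2)*w^3/2 + 11*w^3 - 33*w^2/2 + 4*sqrt(2)*w^2 - 11*w - 15*sqrt(2)*w/2 - 5*sqrt(2)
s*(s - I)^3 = s^4 - 3*I*s^3 - 3*s^2 + I*s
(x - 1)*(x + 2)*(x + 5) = x^3 + 6*x^2 + 3*x - 10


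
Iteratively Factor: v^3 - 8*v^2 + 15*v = (v - 5)*(v^2 - 3*v) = v*(v - 5)*(v - 3)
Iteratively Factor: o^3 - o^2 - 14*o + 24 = (o - 3)*(o^2 + 2*o - 8) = (o - 3)*(o + 4)*(o - 2)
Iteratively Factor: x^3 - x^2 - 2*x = (x - 2)*(x^2 + x) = x*(x - 2)*(x + 1)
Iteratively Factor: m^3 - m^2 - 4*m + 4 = (m - 1)*(m^2 - 4) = (m - 1)*(m + 2)*(m - 2)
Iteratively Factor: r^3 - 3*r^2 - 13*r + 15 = (r - 1)*(r^2 - 2*r - 15) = (r - 5)*(r - 1)*(r + 3)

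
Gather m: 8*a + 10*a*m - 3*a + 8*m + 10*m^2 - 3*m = 5*a + 10*m^2 + m*(10*a + 5)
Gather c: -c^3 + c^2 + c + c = -c^3 + c^2 + 2*c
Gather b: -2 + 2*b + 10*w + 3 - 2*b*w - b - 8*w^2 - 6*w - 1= b*(1 - 2*w) - 8*w^2 + 4*w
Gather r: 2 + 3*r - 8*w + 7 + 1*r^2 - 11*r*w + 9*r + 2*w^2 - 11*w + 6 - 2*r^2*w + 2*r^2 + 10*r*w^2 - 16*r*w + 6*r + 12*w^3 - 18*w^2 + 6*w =r^2*(3 - 2*w) + r*(10*w^2 - 27*w + 18) + 12*w^3 - 16*w^2 - 13*w + 15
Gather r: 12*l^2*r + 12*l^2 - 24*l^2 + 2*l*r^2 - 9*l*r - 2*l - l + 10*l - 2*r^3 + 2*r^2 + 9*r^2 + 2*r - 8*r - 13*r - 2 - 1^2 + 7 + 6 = -12*l^2 + 7*l - 2*r^3 + r^2*(2*l + 11) + r*(12*l^2 - 9*l - 19) + 10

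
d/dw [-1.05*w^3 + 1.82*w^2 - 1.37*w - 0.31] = -3.15*w^2 + 3.64*w - 1.37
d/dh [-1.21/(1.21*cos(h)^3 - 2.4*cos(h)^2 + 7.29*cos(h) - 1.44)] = (-4.3923*cos(h)^2 + 5.808*cos(h) - 8.8209)*sin(h)/(1.21*cos(h)^3 - 2.4*cos(h)^2 + 7.29*cos(h) - 1.44)^2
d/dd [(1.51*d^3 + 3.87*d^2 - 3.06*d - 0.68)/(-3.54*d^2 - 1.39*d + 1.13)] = (-5.3454*d^4 - 4.1978*d^3 - 11.0928*d^2 + 3.9318*d - 4.403)/(12.5316*d^4 + 9.8412*d^3 - 6.0683*d^2 - 3.1414*d + 1.2769)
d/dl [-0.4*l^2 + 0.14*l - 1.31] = 0.14 - 0.8*l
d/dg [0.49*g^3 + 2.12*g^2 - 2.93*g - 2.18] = 1.47*g^2 + 4.24*g - 2.93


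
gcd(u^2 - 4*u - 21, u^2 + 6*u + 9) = u + 3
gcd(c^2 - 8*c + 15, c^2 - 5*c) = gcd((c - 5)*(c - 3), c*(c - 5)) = c - 5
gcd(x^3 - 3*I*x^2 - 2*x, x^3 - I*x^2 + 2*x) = x^2 - 2*I*x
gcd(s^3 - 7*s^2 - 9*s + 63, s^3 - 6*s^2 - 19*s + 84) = s^2 - 10*s + 21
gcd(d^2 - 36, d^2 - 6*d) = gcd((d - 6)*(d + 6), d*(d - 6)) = d - 6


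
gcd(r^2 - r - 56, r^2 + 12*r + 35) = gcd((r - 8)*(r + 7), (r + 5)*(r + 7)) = r + 7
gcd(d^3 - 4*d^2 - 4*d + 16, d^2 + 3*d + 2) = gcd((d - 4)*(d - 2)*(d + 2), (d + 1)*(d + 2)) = d + 2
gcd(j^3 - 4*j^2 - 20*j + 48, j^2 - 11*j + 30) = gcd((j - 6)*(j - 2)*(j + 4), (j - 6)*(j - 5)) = j - 6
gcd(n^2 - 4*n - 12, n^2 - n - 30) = n - 6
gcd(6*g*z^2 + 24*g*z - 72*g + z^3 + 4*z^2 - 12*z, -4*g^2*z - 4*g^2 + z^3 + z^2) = 1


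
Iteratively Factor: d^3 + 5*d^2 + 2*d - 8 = (d - 1)*(d^2 + 6*d + 8) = (d - 1)*(d + 4)*(d + 2)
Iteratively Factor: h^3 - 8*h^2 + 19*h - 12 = (h - 4)*(h^2 - 4*h + 3) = (h - 4)*(h - 3)*(h - 1)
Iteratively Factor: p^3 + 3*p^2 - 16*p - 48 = (p - 4)*(p^2 + 7*p + 12) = (p - 4)*(p + 4)*(p + 3)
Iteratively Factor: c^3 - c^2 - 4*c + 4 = (c + 2)*(c^2 - 3*c + 2) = (c - 2)*(c + 2)*(c - 1)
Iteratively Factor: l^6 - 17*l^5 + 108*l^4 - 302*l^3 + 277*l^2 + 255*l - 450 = (l - 5)*(l^5 - 12*l^4 + 48*l^3 - 62*l^2 - 33*l + 90) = (l - 5)*(l - 2)*(l^4 - 10*l^3 + 28*l^2 - 6*l - 45) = (l - 5)*(l - 3)*(l - 2)*(l^3 - 7*l^2 + 7*l + 15) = (l - 5)^2*(l - 3)*(l - 2)*(l^2 - 2*l - 3) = (l - 5)^2*(l - 3)*(l - 2)*(l + 1)*(l - 3)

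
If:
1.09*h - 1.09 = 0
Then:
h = 1.00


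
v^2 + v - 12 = (v - 3)*(v + 4)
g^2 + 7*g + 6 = (g + 1)*(g + 6)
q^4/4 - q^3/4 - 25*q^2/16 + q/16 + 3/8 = (q/4 + 1/2)*(q - 3)*(q - 1/2)*(q + 1/2)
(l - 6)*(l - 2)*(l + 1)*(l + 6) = l^4 - l^3 - 38*l^2 + 36*l + 72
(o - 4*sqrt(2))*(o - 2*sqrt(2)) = o^2 - 6*sqrt(2)*o + 16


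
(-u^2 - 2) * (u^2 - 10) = -u^4 + 8*u^2 + 20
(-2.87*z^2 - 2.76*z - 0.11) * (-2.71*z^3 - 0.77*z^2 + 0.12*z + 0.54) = 7.7777*z^5 + 9.6895*z^4 + 2.0789*z^3 - 1.7963*z^2 - 1.5036*z - 0.0594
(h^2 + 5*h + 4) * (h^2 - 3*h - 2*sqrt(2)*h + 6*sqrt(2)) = h^4 - 2*sqrt(2)*h^3 + 2*h^3 - 11*h^2 - 4*sqrt(2)*h^2 - 12*h + 22*sqrt(2)*h + 24*sqrt(2)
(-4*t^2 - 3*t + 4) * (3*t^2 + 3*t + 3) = -12*t^4 - 21*t^3 - 9*t^2 + 3*t + 12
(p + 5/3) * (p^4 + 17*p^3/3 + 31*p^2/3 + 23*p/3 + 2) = p^5 + 22*p^4/3 + 178*p^3/9 + 224*p^2/9 + 133*p/9 + 10/3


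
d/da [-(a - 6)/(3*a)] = -2/a^2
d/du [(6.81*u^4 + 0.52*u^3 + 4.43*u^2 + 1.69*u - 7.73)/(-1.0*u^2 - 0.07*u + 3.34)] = (-13.62*u^5 - 1.9501*u^4 + 90.9088*u^3 + 6.5903*u^2 + 14.1324*u + 5.1035)/(1.0*u^4 + 0.14*u^3 - 6.6751*u^2 - 0.4676*u + 11.1556)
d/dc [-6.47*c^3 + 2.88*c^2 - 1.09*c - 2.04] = -19.41*c^2 + 5.76*c - 1.09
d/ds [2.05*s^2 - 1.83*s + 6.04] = 4.1*s - 1.83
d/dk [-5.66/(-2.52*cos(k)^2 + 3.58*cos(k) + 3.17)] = (28.5264*cos(k) - 20.2628)*sin(k)/(-2.52*cos(k)^2 + 3.58*cos(k) + 3.17)^2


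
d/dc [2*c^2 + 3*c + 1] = 4*c + 3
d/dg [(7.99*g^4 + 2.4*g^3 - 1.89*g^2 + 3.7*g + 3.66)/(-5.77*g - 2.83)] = (-138.3069*g^4 - 118.1428*g^3 - 9.4707*g^2 + 10.6974*g + 10.6472)/(33.2929*g^2 + 32.6582*g + 8.0089)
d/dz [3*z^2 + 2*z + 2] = 6*z + 2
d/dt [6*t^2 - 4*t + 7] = 12*t - 4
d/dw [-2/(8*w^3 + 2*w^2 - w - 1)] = 2*(24*w^2 + 4*w - 1)/(8*w^3 + 2*w^2 - w - 1)^2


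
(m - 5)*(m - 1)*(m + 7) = m^3 + m^2 - 37*m + 35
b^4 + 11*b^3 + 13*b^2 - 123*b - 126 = (b - 3)*(b + 1)*(b + 6)*(b + 7)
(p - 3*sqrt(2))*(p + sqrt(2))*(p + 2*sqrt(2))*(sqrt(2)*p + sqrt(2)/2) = sqrt(2)*p^4 + sqrt(2)*p^3/2 - 14*sqrt(2)*p^2 - 24*p - 7*sqrt(2)*p - 12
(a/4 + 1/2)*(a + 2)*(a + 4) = a^3/4 + 2*a^2 + 5*a + 4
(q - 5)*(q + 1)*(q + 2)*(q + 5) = q^4 + 3*q^3 - 23*q^2 - 75*q - 50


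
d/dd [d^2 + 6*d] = 2*d + 6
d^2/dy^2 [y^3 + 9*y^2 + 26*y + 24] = 6*y + 18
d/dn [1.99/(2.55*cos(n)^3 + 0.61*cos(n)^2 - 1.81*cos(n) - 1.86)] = (15.2235*cos(n)^2 + 2.4278*cos(n) - 3.6019)*sin(n)/(2.55*cos(n)^3 + 0.61*cos(n)^2 - 1.81*cos(n) - 1.86)^2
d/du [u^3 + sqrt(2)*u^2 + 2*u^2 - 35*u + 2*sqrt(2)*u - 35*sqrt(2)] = 3*u^2 + 2*sqrt(2)*u + 4*u - 35 + 2*sqrt(2)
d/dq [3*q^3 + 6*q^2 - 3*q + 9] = 9*q^2 + 12*q - 3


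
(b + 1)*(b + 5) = b^2 + 6*b + 5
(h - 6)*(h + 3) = h^2 - 3*h - 18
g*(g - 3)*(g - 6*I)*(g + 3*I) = g^4 - 3*g^3 - 3*I*g^3 + 18*g^2 + 9*I*g^2 - 54*g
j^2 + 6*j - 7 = (j - 1)*(j + 7)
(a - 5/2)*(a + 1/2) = a^2 - 2*a - 5/4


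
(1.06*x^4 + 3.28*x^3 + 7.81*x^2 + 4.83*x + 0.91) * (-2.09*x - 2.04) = -2.2154*x^5 - 9.0176*x^4 - 23.0141*x^3 - 26.0271*x^2 - 11.7551*x - 1.8564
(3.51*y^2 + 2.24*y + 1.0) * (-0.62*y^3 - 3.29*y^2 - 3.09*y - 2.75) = -2.1762*y^5 - 12.9367*y^4 - 18.8355*y^3 - 19.8641*y^2 - 9.25*y - 2.75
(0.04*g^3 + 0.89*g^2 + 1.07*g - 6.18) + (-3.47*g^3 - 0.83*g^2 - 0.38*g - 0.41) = -3.43*g^3 + 0.0600000000000001*g^2 + 0.69*g - 6.59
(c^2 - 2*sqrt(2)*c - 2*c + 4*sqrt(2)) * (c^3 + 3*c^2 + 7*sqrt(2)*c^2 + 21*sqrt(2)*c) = c^5 + c^4 + 5*sqrt(2)*c^4 - 34*c^3 + 5*sqrt(2)*c^3 - 30*sqrt(2)*c^2 - 28*c^2 + 168*c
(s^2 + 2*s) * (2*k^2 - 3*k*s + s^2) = 2*k^2*s^2 + 4*k^2*s - 3*k*s^3 - 6*k*s^2 + s^4 + 2*s^3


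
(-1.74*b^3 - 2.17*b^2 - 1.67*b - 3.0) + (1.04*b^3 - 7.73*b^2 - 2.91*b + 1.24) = -0.7*b^3 - 9.9*b^2 - 4.58*b - 1.76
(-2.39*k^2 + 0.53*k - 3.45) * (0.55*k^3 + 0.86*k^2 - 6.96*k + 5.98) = -1.3145*k^5 - 1.7639*k^4 + 15.1927*k^3 - 20.948*k^2 + 27.1814*k - 20.631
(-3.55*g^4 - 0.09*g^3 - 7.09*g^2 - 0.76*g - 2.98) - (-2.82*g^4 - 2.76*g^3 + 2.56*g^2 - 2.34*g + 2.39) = -0.73*g^4 + 2.67*g^3 - 9.65*g^2 + 1.58*g - 5.37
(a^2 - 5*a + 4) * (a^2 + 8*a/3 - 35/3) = a^4 - 7*a^3/3 - 21*a^2 + 69*a - 140/3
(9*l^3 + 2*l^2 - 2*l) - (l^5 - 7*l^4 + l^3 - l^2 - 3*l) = -l^5 + 7*l^4 + 8*l^3 + 3*l^2 + l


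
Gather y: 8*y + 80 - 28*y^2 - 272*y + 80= -28*y^2 - 264*y + 160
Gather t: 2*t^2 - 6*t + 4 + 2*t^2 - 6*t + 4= 4*t^2 - 12*t + 8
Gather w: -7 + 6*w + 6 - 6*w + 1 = 0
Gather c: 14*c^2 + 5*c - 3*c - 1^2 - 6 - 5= 14*c^2 + 2*c - 12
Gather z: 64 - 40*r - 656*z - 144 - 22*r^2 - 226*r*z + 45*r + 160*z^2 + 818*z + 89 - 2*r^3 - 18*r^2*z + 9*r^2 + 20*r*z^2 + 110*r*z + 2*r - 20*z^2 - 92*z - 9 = -2*r^3 - 13*r^2 + 7*r + z^2*(20*r + 140) + z*(-18*r^2 - 116*r + 70)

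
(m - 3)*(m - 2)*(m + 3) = m^3 - 2*m^2 - 9*m + 18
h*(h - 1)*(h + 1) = h^3 - h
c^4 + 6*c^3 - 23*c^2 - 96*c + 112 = (c - 4)*(c - 1)*(c + 4)*(c + 7)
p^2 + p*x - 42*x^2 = (p - 6*x)*(p + 7*x)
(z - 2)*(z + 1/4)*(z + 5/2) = z^3 + 3*z^2/4 - 39*z/8 - 5/4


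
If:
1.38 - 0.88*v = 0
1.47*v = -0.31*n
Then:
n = -7.44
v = 1.57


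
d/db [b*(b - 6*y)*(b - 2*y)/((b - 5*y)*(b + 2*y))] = (b^4 - 6*b^3*y - 18*b^2*y^2 + 160*b*y^3 - 120*y^4)/(b^4 - 6*b^3*y - 11*b^2*y^2 + 60*b*y^3 + 100*y^4)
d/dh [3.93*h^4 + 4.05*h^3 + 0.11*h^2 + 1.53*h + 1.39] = 15.72*h^3 + 12.15*h^2 + 0.22*h + 1.53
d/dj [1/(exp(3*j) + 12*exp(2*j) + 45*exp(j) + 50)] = 3*(-exp(2*j) - 8*exp(j) - 15)*exp(j)/(exp(3*j) + 12*exp(2*j) + 45*exp(j) + 50)^2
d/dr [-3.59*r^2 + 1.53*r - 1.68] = 1.53 - 7.18*r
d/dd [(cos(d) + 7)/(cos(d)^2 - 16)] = (cos(d)^2 + 14*cos(d) + 16)*sin(d)/(cos(d)^2 - 16)^2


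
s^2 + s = s*(s + 1)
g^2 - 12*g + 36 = (g - 6)^2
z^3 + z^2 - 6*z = z*(z - 2)*(z + 3)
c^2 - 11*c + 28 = (c - 7)*(c - 4)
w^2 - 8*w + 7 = (w - 7)*(w - 1)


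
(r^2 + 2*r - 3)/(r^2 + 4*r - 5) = (r + 3)/(r + 5)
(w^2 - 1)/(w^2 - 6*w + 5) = (w + 1)/(w - 5)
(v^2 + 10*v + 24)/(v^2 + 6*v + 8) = (v + 6)/(v + 2)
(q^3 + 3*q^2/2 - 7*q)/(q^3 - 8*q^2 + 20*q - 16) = q*(2*q + 7)/(2*(q^2 - 6*q + 8))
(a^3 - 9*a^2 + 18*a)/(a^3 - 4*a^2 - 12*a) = (a - 3)/(a + 2)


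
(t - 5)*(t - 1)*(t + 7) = t^3 + t^2 - 37*t + 35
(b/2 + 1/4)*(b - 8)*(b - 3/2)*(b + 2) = b^4/2 - 7*b^3/2 - 43*b^2/8 + 41*b/4 + 6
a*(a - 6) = a^2 - 6*a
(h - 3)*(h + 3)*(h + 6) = h^3 + 6*h^2 - 9*h - 54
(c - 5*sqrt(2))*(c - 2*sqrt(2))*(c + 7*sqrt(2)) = c^3 - 78*c + 140*sqrt(2)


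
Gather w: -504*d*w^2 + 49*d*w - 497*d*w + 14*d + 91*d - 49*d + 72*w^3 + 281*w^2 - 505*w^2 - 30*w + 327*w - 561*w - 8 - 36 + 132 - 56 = 56*d + 72*w^3 + w^2*(-504*d - 224) + w*(-448*d - 264) + 32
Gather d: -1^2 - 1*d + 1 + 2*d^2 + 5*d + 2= 2*d^2 + 4*d + 2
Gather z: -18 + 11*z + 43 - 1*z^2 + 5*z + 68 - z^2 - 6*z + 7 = -2*z^2 + 10*z + 100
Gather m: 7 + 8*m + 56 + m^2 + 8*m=m^2 + 16*m + 63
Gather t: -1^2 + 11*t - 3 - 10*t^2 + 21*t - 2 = -10*t^2 + 32*t - 6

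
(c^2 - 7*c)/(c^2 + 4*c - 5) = c*(c - 7)/(c^2 + 4*c - 5)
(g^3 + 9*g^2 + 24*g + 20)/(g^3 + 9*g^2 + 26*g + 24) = (g^2 + 7*g + 10)/(g^2 + 7*g + 12)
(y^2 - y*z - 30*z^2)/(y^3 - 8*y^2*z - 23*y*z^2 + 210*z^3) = 1/(y - 7*z)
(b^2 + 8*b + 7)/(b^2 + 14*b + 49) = (b + 1)/(b + 7)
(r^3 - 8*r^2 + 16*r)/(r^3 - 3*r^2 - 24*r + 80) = r/(r + 5)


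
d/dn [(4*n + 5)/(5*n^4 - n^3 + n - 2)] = (20*n^4 - 4*n^3 + 4*n - (4*n + 5)*(20*n^3 - 3*n^2 + 1) - 8)/(5*n^4 - n^3 + n - 2)^2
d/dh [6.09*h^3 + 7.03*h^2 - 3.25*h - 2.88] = 18.27*h^2 + 14.06*h - 3.25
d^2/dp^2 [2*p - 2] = 0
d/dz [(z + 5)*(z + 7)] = 2*z + 12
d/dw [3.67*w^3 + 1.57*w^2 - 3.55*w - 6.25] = 11.01*w^2 + 3.14*w - 3.55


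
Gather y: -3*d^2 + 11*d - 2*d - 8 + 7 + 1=-3*d^2 + 9*d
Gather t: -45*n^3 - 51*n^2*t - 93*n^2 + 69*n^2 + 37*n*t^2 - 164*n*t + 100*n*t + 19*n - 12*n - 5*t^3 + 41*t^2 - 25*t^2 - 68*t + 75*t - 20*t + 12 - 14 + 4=-45*n^3 - 24*n^2 + 7*n - 5*t^3 + t^2*(37*n + 16) + t*(-51*n^2 - 64*n - 13) + 2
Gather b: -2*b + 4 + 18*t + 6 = -2*b + 18*t + 10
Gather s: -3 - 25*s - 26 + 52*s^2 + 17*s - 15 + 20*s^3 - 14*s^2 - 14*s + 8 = 20*s^3 + 38*s^2 - 22*s - 36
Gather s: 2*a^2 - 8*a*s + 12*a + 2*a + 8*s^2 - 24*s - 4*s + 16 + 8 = 2*a^2 + 14*a + 8*s^2 + s*(-8*a - 28) + 24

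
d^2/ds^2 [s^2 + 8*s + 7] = 2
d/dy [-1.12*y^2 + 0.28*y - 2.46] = 0.28 - 2.24*y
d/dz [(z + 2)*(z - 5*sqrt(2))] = 2*z - 5*sqrt(2) + 2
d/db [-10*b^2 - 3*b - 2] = -20*b - 3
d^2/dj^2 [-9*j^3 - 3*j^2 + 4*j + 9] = -54*j - 6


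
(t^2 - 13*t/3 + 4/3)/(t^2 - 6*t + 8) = (t - 1/3)/(t - 2)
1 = 1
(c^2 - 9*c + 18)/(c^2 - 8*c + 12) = (c - 3)/(c - 2)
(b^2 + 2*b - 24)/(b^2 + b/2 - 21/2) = 2*(b^2 + 2*b - 24)/(2*b^2 + b - 21)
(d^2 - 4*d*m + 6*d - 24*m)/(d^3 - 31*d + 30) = (d - 4*m)/(d^2 - 6*d + 5)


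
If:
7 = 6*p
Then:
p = 7/6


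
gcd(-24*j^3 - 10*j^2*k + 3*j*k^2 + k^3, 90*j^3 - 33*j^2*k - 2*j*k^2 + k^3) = 3*j - k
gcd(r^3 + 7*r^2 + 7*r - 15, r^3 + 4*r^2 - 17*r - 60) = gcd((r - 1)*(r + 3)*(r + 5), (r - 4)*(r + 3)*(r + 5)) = r^2 + 8*r + 15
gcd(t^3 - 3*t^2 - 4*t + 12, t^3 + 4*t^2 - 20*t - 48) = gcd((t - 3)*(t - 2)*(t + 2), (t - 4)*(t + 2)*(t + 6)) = t + 2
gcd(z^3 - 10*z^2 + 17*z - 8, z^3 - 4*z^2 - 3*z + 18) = 1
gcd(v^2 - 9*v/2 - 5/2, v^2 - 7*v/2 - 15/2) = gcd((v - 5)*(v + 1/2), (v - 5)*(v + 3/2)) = v - 5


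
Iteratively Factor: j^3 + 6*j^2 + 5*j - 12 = (j - 1)*(j^2 + 7*j + 12) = (j - 1)*(j + 3)*(j + 4)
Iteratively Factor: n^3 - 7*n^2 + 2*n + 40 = (n + 2)*(n^2 - 9*n + 20) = (n - 5)*(n + 2)*(n - 4)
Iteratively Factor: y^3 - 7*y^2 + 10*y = (y - 2)*(y^2 - 5*y) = y*(y - 2)*(y - 5)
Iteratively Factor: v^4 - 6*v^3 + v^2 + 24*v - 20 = (v - 1)*(v^3 - 5*v^2 - 4*v + 20) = (v - 2)*(v - 1)*(v^2 - 3*v - 10) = (v - 2)*(v - 1)*(v + 2)*(v - 5)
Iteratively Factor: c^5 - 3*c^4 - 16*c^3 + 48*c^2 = (c)*(c^4 - 3*c^3 - 16*c^2 + 48*c) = c*(c + 4)*(c^3 - 7*c^2 + 12*c) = c*(c - 3)*(c + 4)*(c^2 - 4*c) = c^2*(c - 3)*(c + 4)*(c - 4)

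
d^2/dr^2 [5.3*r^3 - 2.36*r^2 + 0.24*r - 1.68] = 31.8*r - 4.72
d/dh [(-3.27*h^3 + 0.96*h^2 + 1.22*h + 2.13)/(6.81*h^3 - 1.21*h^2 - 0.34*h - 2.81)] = (-2.5809*h^4 - 14.3928*h^3 - 14.8*h^2 - 0.240600000000001*h - 2.704)/(46.3761*h^6 - 16.4802*h^5 - 3.1667*h^4 - 37.4494*h^3 + 6.9158*h^2 + 1.9108*h + 7.8961)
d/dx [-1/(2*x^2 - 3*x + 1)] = (4*x - 3)/(2*x^2 - 3*x + 1)^2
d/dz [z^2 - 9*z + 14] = 2*z - 9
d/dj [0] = 0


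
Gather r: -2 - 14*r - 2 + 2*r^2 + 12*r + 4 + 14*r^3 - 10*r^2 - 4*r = 14*r^3 - 8*r^2 - 6*r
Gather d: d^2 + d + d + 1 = d^2 + 2*d + 1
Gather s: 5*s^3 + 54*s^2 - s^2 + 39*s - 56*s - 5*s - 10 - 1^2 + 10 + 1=5*s^3 + 53*s^2 - 22*s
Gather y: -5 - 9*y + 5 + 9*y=0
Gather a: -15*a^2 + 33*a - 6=-15*a^2 + 33*a - 6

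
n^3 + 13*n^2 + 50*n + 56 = (n + 2)*(n + 4)*(n + 7)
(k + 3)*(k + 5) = k^2 + 8*k + 15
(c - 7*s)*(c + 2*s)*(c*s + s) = c^3*s - 5*c^2*s^2 + c^2*s - 14*c*s^3 - 5*c*s^2 - 14*s^3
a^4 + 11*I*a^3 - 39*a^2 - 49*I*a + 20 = (a + I)^2*(a + 4*I)*(a + 5*I)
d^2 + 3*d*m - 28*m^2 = (d - 4*m)*(d + 7*m)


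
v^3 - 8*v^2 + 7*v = v*(v - 7)*(v - 1)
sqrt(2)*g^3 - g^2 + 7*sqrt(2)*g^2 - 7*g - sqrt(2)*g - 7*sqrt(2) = (g + 7)*(g - sqrt(2))*(sqrt(2)*g + 1)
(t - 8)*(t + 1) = t^2 - 7*t - 8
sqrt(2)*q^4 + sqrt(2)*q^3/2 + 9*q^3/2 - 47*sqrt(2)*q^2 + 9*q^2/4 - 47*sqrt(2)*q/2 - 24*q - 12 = (q + 1/2)*(q - 4*sqrt(2))*(q + 6*sqrt(2))*(sqrt(2)*q + 1/2)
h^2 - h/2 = h*(h - 1/2)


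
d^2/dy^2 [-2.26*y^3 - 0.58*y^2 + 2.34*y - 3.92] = -13.56*y - 1.16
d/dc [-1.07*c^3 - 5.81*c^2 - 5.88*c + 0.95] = -3.21*c^2 - 11.62*c - 5.88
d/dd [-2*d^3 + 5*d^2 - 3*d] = -6*d^2 + 10*d - 3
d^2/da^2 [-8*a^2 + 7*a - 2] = -16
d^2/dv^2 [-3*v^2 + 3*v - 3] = -6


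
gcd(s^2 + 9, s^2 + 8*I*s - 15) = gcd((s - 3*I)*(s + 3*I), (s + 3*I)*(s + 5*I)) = s + 3*I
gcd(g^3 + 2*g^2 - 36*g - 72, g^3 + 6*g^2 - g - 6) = g + 6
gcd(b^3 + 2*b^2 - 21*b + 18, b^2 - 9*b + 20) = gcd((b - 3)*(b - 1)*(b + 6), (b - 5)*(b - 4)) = 1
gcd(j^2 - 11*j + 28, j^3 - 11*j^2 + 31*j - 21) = j - 7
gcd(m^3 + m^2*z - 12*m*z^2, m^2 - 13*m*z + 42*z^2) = 1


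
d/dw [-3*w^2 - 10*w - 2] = -6*w - 10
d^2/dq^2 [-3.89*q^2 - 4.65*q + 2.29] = -7.78000000000000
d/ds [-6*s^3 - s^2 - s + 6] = -18*s^2 - 2*s - 1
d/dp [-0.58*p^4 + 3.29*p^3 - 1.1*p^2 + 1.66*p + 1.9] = -2.32*p^3 + 9.87*p^2 - 2.2*p + 1.66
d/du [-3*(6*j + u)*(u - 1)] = -18*j - 6*u + 3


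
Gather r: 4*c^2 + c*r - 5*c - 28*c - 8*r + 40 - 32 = 4*c^2 - 33*c + r*(c - 8) + 8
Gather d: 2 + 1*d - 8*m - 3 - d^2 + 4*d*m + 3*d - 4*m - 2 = -d^2 + d*(4*m + 4) - 12*m - 3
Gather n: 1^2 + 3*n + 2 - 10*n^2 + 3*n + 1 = -10*n^2 + 6*n + 4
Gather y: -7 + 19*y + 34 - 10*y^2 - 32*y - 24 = -10*y^2 - 13*y + 3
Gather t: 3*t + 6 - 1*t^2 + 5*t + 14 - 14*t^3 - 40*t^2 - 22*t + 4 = -14*t^3 - 41*t^2 - 14*t + 24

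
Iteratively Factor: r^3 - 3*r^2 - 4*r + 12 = (r - 2)*(r^2 - r - 6) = (r - 2)*(r + 2)*(r - 3)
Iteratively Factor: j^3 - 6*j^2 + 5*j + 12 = (j - 4)*(j^2 - 2*j - 3) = (j - 4)*(j - 3)*(j + 1)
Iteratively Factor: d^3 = (d)*(d^2) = d^2*(d)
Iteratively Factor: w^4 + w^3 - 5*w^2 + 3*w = (w)*(w^3 + w^2 - 5*w + 3) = w*(w + 3)*(w^2 - 2*w + 1) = w*(w - 1)*(w + 3)*(w - 1)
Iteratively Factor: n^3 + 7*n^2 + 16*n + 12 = (n + 2)*(n^2 + 5*n + 6) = (n + 2)^2*(n + 3)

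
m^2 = m^2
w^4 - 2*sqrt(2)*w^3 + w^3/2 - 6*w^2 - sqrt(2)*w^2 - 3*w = w*(w + 1/2)*(w - 3*sqrt(2))*(w + sqrt(2))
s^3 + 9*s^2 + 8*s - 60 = (s - 2)*(s + 5)*(s + 6)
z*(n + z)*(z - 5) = n*z^2 - 5*n*z + z^3 - 5*z^2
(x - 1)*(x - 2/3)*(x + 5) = x^3 + 10*x^2/3 - 23*x/3 + 10/3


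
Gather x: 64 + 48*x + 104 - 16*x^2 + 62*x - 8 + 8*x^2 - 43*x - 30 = -8*x^2 + 67*x + 130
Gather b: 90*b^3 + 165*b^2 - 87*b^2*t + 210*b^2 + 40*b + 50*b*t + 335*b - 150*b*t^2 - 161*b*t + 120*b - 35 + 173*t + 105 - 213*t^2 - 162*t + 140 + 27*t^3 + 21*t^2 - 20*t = 90*b^3 + b^2*(375 - 87*t) + b*(-150*t^2 - 111*t + 495) + 27*t^3 - 192*t^2 - 9*t + 210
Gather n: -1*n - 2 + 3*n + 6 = 2*n + 4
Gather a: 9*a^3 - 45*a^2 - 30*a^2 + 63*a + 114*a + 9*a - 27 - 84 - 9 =9*a^3 - 75*a^2 + 186*a - 120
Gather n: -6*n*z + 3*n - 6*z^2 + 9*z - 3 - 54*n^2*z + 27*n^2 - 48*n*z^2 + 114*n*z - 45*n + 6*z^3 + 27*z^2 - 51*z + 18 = n^2*(27 - 54*z) + n*(-48*z^2 + 108*z - 42) + 6*z^3 + 21*z^2 - 42*z + 15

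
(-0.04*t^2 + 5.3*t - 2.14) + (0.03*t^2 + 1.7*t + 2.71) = -0.01*t^2 + 7.0*t + 0.57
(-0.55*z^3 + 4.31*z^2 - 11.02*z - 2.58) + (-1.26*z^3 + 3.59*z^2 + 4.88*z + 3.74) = -1.81*z^3 + 7.9*z^2 - 6.14*z + 1.16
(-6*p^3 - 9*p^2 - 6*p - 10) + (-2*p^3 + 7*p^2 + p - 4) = -8*p^3 - 2*p^2 - 5*p - 14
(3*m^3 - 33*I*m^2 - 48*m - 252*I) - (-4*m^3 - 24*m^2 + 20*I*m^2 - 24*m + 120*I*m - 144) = 7*m^3 + 24*m^2 - 53*I*m^2 - 24*m - 120*I*m + 144 - 252*I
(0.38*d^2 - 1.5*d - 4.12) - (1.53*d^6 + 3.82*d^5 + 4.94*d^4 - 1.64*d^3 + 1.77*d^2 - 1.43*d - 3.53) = -1.53*d^6 - 3.82*d^5 - 4.94*d^4 + 1.64*d^3 - 1.39*d^2 - 0.0700000000000001*d - 0.59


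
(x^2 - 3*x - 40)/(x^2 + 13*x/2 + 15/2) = 2*(x - 8)/(2*x + 3)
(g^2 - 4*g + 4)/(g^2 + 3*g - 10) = (g - 2)/(g + 5)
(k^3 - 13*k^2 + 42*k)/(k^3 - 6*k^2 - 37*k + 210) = k*(k - 6)/(k^2 + k - 30)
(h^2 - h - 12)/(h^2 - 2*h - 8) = (h + 3)/(h + 2)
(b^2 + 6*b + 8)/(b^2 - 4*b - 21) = (b^2 + 6*b + 8)/(b^2 - 4*b - 21)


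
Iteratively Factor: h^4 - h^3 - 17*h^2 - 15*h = (h + 3)*(h^3 - 4*h^2 - 5*h) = h*(h + 3)*(h^2 - 4*h - 5) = h*(h - 5)*(h + 3)*(h + 1)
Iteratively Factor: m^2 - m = (m - 1)*(m)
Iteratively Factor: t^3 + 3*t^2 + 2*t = (t + 2)*(t^2 + t) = t*(t + 2)*(t + 1)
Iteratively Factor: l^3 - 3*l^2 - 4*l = (l - 4)*(l^2 + l) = l*(l - 4)*(l + 1)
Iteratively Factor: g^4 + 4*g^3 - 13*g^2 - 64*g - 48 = (g - 4)*(g^3 + 8*g^2 + 19*g + 12) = (g - 4)*(g + 4)*(g^2 + 4*g + 3) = (g - 4)*(g + 3)*(g + 4)*(g + 1)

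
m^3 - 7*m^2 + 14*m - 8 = (m - 4)*(m - 2)*(m - 1)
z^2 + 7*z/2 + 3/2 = (z + 1/2)*(z + 3)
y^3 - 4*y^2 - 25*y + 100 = (y - 5)*(y - 4)*(y + 5)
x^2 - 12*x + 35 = (x - 7)*(x - 5)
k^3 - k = k*(k - 1)*(k + 1)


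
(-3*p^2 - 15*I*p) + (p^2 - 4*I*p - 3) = -2*p^2 - 19*I*p - 3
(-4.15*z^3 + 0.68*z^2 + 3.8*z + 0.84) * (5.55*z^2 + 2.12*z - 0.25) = -23.0325*z^5 - 5.024*z^4 + 23.5691*z^3 + 12.548*z^2 + 0.8308*z - 0.21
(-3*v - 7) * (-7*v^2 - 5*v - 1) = 21*v^3 + 64*v^2 + 38*v + 7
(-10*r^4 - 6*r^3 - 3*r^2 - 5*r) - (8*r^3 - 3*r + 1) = -10*r^4 - 14*r^3 - 3*r^2 - 2*r - 1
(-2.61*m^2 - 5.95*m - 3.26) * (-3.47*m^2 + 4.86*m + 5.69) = 9.0567*m^4 + 7.9619*m^3 - 32.4557*m^2 - 49.6991*m - 18.5494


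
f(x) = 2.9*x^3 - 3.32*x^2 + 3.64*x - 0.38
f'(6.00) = 277.00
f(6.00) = 528.34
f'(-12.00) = 1336.12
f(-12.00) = -5533.34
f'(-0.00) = 3.64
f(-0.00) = -0.38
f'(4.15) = 125.92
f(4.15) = 164.82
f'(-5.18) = 271.48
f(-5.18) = -511.40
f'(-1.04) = 19.96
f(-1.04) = -11.02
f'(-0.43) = 8.10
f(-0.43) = -2.79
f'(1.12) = 7.12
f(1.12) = 3.61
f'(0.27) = 2.48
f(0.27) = 0.42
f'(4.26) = 133.24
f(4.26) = 179.07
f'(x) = 8.7*x^2 - 6.64*x + 3.64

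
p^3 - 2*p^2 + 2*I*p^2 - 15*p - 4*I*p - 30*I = (p - 5)*(p + 3)*(p + 2*I)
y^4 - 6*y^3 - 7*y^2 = y^2*(y - 7)*(y + 1)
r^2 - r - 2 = (r - 2)*(r + 1)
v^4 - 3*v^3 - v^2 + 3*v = v*(v - 3)*(v - 1)*(v + 1)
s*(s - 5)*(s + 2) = s^3 - 3*s^2 - 10*s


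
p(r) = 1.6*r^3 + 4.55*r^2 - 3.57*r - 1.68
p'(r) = 4.8*r^2 + 9.1*r - 3.57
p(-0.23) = -0.64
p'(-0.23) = -5.41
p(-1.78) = 10.07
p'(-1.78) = -4.56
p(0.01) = -1.72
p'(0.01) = -3.48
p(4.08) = 168.16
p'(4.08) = 113.46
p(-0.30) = -0.24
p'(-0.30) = -5.87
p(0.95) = 0.41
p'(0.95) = 9.41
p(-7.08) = -316.16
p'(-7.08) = 172.61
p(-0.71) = 2.58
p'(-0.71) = -7.61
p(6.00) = 486.30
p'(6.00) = 223.83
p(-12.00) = -2068.44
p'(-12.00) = 578.43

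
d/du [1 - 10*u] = -10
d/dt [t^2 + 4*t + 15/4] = 2*t + 4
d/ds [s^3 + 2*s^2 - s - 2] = 3*s^2 + 4*s - 1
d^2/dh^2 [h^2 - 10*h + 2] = 2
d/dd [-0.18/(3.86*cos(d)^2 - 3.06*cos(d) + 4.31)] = (0.5508 - 1.3896*cos(d))*sin(d)/(3.86*cos(d)^2 - 3.06*cos(d) + 4.31)^2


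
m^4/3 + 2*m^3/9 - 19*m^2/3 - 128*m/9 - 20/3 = (m/3 + 1)*(m - 5)*(m + 2/3)*(m + 2)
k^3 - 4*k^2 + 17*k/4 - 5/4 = (k - 5/2)*(k - 1)*(k - 1/2)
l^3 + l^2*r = l^2*(l + r)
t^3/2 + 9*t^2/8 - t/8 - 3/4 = (t/2 + 1)*(t - 3/4)*(t + 1)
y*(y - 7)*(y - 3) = y^3 - 10*y^2 + 21*y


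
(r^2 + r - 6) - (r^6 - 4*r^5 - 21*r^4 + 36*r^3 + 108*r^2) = -r^6 + 4*r^5 + 21*r^4 - 36*r^3 - 107*r^2 + r - 6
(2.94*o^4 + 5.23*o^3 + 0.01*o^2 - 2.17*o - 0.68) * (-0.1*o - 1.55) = -0.294*o^5 - 5.08*o^4 - 8.1075*o^3 + 0.2015*o^2 + 3.4315*o + 1.054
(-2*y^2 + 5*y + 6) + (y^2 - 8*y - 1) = -y^2 - 3*y + 5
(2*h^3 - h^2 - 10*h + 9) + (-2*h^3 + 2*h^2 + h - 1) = h^2 - 9*h + 8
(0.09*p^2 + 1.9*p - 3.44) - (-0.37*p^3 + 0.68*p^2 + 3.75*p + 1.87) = 0.37*p^3 - 0.59*p^2 - 1.85*p - 5.31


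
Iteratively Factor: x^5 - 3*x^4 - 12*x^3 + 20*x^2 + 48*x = (x + 2)*(x^4 - 5*x^3 - 2*x^2 + 24*x) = (x + 2)^2*(x^3 - 7*x^2 + 12*x) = (x - 4)*(x + 2)^2*(x^2 - 3*x) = (x - 4)*(x - 3)*(x + 2)^2*(x)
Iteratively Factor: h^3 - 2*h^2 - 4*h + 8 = (h - 2)*(h^2 - 4) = (h - 2)^2*(h + 2)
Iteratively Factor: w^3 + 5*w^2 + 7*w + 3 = (w + 1)*(w^2 + 4*w + 3) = (w + 1)^2*(w + 3)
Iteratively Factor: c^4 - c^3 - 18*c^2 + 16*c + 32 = (c - 4)*(c^3 + 3*c^2 - 6*c - 8) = (c - 4)*(c + 1)*(c^2 + 2*c - 8) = (c - 4)*(c - 2)*(c + 1)*(c + 4)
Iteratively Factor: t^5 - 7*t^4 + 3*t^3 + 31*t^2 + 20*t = (t + 1)*(t^4 - 8*t^3 + 11*t^2 + 20*t) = (t - 4)*(t + 1)*(t^3 - 4*t^2 - 5*t) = (t - 4)*(t + 1)^2*(t^2 - 5*t) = t*(t - 4)*(t + 1)^2*(t - 5)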